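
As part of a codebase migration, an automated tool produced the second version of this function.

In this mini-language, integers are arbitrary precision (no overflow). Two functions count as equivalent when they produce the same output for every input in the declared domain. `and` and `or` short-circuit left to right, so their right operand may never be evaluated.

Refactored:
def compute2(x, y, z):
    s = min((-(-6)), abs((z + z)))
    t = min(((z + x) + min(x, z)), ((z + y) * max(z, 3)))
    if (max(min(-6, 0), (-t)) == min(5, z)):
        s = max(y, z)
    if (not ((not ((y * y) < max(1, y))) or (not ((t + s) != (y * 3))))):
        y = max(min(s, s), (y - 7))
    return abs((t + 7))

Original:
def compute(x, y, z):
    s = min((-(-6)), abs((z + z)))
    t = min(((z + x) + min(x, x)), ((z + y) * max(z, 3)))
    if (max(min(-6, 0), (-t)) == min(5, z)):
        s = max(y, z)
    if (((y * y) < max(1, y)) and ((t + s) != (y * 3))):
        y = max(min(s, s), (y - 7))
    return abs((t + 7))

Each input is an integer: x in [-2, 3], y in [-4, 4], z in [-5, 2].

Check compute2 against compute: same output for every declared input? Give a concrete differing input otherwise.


Consider the input x=-2, y=1, z=-4.
compute: s=6, then t=-9, then (max(min(-6, 0), (-t)) == min(5, z)) is false, then (((y * y) < max(1, y)) and ((t + s) != (y * 3))) is false, then returns 2
compute2: s=6, then t=-10, then (max(min(-6, 0), (-t)) == min(5, z)) is false, then (not ((not ((y * y) < max(1, y))) or (not ((t + s) != (y * 3))))) is false, then returns 3
2 and 3 differ, so these are not the same function on this domain.
verdict: not equivalent; witness: x=-2, y=1, z=-4


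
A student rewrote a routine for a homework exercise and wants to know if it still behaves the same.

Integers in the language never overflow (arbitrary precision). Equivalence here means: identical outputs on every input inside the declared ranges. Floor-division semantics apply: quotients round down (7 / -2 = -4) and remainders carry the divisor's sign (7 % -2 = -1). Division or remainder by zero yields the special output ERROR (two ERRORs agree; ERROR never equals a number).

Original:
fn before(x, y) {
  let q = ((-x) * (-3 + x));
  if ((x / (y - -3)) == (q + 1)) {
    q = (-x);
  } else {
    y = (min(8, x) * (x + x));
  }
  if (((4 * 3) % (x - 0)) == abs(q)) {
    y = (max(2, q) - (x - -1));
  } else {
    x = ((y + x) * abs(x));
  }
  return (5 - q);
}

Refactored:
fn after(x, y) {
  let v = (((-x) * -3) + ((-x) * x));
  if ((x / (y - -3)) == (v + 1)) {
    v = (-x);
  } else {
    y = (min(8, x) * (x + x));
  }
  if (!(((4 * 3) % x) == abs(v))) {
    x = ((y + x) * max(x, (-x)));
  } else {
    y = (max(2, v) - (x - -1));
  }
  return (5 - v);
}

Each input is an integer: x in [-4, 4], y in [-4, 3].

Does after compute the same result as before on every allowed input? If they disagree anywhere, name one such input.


Changes here: min/max/abs usage differs; and arithmetic usage differs; and constant usage differs; and local variable names differ; and boolean connective usage differs; the full 72-point sweep finds no disagreement.
verdict: equivalent


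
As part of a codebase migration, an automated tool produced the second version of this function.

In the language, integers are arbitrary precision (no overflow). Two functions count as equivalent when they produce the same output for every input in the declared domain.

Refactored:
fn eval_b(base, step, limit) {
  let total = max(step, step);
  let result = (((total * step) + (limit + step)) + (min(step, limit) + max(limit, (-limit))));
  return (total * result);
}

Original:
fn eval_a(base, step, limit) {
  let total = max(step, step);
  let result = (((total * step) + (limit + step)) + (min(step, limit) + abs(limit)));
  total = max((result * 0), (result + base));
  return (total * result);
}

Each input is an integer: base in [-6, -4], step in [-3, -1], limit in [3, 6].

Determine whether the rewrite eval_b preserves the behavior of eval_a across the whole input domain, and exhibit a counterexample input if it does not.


Evaluate both at base=-6, step=-3, limit=3.
eval_a: total = -3; result = 9; total = 3; return 27
eval_b: total = -3; result = 9; return -27
27 against -27: the behavior changed.
verdict: not equivalent; witness: base=-6, step=-3, limit=3


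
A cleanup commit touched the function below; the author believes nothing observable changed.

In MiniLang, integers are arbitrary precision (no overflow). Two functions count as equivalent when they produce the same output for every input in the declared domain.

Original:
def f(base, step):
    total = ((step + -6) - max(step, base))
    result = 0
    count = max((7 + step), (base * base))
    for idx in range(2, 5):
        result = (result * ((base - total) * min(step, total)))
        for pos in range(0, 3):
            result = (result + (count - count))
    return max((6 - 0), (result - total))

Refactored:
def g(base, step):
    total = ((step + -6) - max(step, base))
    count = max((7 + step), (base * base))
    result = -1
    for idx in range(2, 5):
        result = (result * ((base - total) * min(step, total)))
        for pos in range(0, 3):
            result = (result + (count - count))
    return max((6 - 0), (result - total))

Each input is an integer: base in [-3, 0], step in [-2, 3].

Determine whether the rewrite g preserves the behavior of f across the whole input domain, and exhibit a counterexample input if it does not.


These are not equivalent — on base=-3, step=-2 the outputs split (6 vs 5838).
f: total=-6, then result=0, then count=9, then (idx=2), then result=0, then (pos=0), then result=0, then (pos=1), then result=0, then (pos=2), then result=0, then (idx=3), then result=0, then (pos=0), then result=0, then (pos=1), then result=0, then (pos=2), then result=0, then (idx=4), then result=0, then (pos=0), then result=0, then (pos=1), then result=0, then (pos=2), then result=0, then returns 6
g: total=-6, then count=9, then result=-1, then (idx=2), then result=18, then (pos=0), then result=18, then (pos=1), then result=18, then (pos=2), then result=18, then (idx=3), then result=-324, then (pos=0), then result=-324, then (pos=1), then result=-324, then (pos=2), then result=-324, then (idx=4), then result=5832, then (pos=0), then result=5832, then (pos=1), then result=5832, then (pos=2), then result=5832, then returns 5838
verdict: not equivalent; witness: base=-3, step=-2


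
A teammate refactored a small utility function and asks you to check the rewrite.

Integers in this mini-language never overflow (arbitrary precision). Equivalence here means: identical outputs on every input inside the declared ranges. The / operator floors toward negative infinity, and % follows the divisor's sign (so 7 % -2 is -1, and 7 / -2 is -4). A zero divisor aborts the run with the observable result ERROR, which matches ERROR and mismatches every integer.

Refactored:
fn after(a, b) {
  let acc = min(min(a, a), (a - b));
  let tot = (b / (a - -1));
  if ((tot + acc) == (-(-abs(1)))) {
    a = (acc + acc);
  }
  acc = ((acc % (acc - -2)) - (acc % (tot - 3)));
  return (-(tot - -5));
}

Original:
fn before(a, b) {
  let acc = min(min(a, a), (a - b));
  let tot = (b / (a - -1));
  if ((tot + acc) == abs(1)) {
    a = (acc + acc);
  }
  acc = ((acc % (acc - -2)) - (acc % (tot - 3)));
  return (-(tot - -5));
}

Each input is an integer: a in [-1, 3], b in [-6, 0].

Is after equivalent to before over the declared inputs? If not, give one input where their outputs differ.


Differences: same computation, different form — yet all 35 inputs agree.
verdict: equivalent


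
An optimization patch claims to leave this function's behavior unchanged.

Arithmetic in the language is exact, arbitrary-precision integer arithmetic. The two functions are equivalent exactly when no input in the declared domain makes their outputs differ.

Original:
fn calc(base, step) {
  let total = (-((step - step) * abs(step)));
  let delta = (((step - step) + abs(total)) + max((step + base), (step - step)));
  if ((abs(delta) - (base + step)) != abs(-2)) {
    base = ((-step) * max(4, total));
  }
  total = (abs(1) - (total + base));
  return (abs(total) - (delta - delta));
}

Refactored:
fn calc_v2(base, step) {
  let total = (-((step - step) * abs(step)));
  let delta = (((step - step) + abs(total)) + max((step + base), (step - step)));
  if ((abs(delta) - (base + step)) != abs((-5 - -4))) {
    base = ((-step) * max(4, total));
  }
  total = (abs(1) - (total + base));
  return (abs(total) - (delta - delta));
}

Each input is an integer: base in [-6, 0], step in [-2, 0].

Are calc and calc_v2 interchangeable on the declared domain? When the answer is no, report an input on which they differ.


There is a counterexample at base=-2, step=0: 3 on one side, 1 on the other.
calc: total=0, then delta=0, then ((abs(delta) - (base + step)) != abs(-2)) is false, then total=3, then returns 3
calc_v2: total=0, then delta=0, then ((abs(delta) - (base + step)) != abs((-5 - -4))) is true, then base=0, then total=1, then returns 1
verdict: not equivalent; witness: base=-2, step=0


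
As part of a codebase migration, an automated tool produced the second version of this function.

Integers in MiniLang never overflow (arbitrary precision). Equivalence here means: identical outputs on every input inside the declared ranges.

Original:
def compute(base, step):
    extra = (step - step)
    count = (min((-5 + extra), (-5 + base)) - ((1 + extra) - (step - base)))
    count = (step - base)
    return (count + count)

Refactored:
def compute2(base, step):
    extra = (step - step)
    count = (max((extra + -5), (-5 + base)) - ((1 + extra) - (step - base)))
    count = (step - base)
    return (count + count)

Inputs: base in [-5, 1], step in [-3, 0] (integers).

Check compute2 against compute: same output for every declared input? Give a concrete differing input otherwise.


There is a behavioral-looking edit here, yet the outcome never shifts on this domain; all 28 inputs agree.
verdict: equivalent


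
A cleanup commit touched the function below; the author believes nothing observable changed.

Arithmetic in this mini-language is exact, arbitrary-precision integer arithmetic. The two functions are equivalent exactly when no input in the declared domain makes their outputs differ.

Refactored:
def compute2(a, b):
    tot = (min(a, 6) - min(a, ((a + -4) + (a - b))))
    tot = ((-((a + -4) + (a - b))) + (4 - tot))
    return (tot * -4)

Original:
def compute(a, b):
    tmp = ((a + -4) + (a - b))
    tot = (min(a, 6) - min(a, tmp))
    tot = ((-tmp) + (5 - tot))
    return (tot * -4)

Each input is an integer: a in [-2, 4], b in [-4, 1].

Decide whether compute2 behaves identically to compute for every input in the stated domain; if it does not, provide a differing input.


Evaluate both at a=-2, b=-4.
compute: tmp = -4; tot = 2; tot = 7; return -28
compute2: tot = 2; tot = 6; return -24
-28 and -24 differ, so these are not the same function on this domain.
verdict: not equivalent; witness: a=-2, b=-4


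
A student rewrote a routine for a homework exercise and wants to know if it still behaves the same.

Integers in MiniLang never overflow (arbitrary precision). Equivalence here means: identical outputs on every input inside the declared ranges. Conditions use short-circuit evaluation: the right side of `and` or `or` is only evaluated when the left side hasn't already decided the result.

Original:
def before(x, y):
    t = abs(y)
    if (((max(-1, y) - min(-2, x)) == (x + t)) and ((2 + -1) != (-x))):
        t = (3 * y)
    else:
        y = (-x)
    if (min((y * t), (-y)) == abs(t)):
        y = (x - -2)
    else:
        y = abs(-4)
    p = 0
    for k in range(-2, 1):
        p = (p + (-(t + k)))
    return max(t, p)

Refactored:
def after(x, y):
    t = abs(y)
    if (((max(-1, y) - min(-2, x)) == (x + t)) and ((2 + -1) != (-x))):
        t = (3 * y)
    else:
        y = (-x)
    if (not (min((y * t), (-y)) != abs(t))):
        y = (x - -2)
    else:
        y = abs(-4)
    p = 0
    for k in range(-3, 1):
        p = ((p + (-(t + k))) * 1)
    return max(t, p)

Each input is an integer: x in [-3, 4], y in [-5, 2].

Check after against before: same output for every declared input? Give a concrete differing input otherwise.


Take x=-3, y=-5.
before: t becomes 5; next (((max(-1, y) - min(-2, x)) == (x + t)) and ((2 + -1) != (-x))) evaluates to true; next t becomes -15; next (min((y * t), (-y)) == abs(t)) evaluates to false; next y becomes 4; next p becomes 0; next at k=-2:; next p becomes 17; next at k=-1:; next p becomes 33; next at k=0:; next p becomes 48; next final value 48
after: t becomes 5; next (((max(-1, y) - min(-2, x)) == (x + t)) and ((2 + -1) != (-x))) evaluates to true; next t becomes -15; next (not (min((y * t), (-y)) != abs(t))) evaluates to false; next y becomes 4; next p becomes 0; next at k=-3:; next p becomes 18; next at k=-2:; next p becomes 35; next at k=-1:; next p becomes 51; next at k=0:; next p becomes 66; next final value 66
48 and 66 differ, so these are not the same function on this domain.
verdict: not equivalent; witness: x=-3, y=-5


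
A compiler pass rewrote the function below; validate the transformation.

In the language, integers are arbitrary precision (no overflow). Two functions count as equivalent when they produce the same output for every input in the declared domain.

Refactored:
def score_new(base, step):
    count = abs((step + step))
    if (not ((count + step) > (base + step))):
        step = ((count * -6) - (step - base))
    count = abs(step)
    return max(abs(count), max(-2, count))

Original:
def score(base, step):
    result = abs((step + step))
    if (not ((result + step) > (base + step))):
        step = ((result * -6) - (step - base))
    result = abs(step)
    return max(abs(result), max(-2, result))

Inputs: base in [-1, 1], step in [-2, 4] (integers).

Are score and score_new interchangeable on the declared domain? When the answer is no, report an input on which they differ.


Behavior is preserved: although local variable names differ, the outputs never diverge.
Tracing base=0, step=0: score: result := 0 | (not ((result + step) > (base + step))): true | step := 0 | result := 0 | result 0 | score_new: count := 0 | (not ((count + step) > (base + step))): true | step := 0 | count := 0 | result 0 — matching result 0.
An exhaustive pass over the 21 declared inputs shows identical outputs.
verdict: equivalent


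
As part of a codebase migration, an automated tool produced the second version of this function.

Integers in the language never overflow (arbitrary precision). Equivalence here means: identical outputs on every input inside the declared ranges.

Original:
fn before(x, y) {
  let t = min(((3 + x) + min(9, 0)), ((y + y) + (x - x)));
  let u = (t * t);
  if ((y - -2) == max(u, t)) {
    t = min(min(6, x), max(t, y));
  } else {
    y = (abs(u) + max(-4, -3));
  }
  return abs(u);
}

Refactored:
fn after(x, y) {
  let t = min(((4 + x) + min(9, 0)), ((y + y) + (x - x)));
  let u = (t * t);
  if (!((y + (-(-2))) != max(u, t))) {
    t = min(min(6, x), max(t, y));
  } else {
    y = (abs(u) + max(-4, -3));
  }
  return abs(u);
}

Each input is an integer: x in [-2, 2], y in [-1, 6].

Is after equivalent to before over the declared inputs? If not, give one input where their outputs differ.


There is a counterexample at x=-2, y=1: 1 on one side, 4 on the other.
before: t = 1; u = 1; ((y - -2) == max(u, t)) -> false; y = -2; return 1
after: t = 2; u = 4; (!((y + (-(-2))) != max(u, t))) -> false; y = 1; return 4
verdict: not equivalent; witness: x=-2, y=1


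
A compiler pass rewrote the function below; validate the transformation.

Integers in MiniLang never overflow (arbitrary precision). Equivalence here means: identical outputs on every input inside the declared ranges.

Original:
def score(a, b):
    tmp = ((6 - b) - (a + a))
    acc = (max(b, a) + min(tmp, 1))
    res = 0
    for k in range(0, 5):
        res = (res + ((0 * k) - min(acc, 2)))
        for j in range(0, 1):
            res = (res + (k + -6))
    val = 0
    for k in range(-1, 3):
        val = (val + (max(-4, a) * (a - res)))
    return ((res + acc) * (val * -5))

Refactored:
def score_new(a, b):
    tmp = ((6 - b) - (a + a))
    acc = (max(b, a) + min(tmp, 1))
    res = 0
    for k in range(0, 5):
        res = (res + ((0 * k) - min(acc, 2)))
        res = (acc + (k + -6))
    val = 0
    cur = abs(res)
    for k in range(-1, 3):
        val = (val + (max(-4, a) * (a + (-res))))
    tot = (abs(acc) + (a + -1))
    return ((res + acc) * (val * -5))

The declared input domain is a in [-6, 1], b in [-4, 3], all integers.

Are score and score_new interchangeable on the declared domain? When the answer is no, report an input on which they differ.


Not equivalent: a=-6, b=-3 separates them (-3840 vs 960).
score: tmp becomes 21; next acc becomes -2; next res becomes 0; next at k=0:; next res becomes 2; next at j=0:; next res becomes -4; next at k=1:; next res becomes -2; next at j=0:; next res becomes -7; next at k=2:; next res becomes -5; next at j=0:; next res becomes -9; next at k=3:; next res becomes -7; next at j=0:; next res becomes -10; next at k=4:; next res becomes -8; next at j=0:; next res becomes -10; next val becomes 0; next at k=-1:; next val becomes -16; next at k=0:; next val becomes -32; next at k=1:; next val becomes -48; next at k=2:; next val becomes -64; next final value -3840
score_new: tmp becomes 21; next acc becomes -2; next res becomes 0; next at k=0:; next res becomes 2; next res becomes -8; next at k=1:; next res becomes -6; next res becomes -7; next at k=2:; next res becomes -5; next res becomes -6; next at k=3:; next res becomes -4; next res becomes -5; next at k=4:; next res becomes -3; next res becomes -4; next val becomes 0; next cur becomes 4; next at k=-1:; next val becomes 8; next at k=0:; next val becomes 16; next at k=1:; next val becomes 24; next at k=2:; next val becomes 32; next tot becomes -5; next final value 960
verdict: not equivalent; witness: a=-6, b=-3


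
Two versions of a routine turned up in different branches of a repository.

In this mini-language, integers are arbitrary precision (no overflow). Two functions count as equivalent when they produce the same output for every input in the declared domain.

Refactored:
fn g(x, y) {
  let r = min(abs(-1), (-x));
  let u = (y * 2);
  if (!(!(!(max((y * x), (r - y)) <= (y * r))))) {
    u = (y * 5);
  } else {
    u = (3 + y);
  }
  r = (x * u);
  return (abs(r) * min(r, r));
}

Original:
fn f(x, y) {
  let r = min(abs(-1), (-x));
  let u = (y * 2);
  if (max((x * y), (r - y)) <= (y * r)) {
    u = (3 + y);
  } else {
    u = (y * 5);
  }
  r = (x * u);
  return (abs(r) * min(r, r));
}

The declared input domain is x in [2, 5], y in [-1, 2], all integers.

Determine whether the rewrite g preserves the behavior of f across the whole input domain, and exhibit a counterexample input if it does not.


The two versions differ — the changes include boolean connective usage differs.
Tracing x=3, y=2: f: r becomes -3; next u becomes 4; next (max((x * y), (r - y)) <= (y * r)) evaluates to false; next u becomes 10; next r becomes 30; next final value 900 | g: r becomes -3; next u becomes 4; next (!(!(!(max((y * x), (r - y)) <= (y * r))))) evaluates to true; next u becomes 10; next r becomes 30; next final value 900 — matching result 900.
Every one of the 16 inputs gives matching results.
verdict: equivalent


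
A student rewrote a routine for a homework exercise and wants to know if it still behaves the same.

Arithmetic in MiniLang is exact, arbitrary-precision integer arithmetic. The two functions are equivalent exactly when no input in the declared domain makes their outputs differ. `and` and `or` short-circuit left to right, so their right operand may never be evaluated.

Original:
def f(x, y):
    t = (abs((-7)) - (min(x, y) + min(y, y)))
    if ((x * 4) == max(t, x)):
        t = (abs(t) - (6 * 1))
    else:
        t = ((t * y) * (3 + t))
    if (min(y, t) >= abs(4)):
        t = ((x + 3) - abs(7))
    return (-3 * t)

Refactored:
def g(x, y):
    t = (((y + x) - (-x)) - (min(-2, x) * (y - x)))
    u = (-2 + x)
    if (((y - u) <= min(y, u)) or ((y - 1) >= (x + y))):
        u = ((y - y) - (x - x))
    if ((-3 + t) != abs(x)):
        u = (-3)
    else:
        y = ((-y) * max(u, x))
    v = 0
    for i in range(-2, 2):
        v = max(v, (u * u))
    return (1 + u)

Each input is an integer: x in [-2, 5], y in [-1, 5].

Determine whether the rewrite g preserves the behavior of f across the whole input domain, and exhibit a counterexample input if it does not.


These are not equivalent — on x=-2, y=-1 the outputs split (390 vs -2).
f: t becomes 10; next ((x * 4) == max(t, x)) evaluates to false; next t becomes -130; next (min(y, t) >= abs(4)) evaluates to false; next final value 390
g: t becomes -3; next u becomes -4; next (((y - u) <= min(y, u)) or ((y - 1) >= (x + y))) evaluates to true; next u becomes 0; next ((-3 + t) != abs(x)) evaluates to true; next u becomes -3; next v becomes 0; next at i=-2:; next v becomes 9; next at i=-1:; next v becomes 9; next at i=0:; next v becomes 9; next at i=1:; next v becomes 9; next final value -2
verdict: not equivalent; witness: x=-2, y=-1


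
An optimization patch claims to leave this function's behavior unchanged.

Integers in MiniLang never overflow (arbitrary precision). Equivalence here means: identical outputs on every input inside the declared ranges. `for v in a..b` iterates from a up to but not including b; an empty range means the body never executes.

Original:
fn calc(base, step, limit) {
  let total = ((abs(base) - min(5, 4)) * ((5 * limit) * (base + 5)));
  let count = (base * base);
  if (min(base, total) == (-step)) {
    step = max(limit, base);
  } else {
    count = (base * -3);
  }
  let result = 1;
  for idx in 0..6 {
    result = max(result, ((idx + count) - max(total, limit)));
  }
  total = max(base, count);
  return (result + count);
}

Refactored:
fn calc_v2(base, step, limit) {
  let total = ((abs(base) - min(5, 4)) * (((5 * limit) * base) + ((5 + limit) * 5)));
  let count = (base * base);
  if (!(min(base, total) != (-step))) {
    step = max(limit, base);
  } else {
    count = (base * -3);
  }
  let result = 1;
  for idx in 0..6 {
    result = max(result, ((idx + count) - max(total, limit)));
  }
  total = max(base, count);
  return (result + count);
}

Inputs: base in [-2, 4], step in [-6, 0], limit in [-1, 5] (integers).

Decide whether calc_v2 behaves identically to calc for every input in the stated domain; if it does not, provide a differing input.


base=-2, step=-6, limit=-1 yields 7 from calc but 18 from calc_v2.
verdict: not equivalent; witness: base=-2, step=-6, limit=-1


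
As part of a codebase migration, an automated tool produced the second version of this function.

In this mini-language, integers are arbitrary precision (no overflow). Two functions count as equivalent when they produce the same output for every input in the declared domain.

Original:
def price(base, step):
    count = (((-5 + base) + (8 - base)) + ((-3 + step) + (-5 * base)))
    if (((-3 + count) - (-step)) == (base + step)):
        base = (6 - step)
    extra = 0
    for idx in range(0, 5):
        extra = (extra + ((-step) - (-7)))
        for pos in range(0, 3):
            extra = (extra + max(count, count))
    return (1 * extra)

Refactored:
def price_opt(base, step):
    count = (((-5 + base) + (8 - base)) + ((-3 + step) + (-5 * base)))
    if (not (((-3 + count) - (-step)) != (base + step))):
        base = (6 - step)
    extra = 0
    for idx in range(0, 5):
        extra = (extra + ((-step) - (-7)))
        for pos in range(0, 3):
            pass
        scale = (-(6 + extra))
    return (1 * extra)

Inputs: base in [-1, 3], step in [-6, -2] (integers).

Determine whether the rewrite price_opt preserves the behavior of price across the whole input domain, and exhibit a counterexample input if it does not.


base=-1, step=-6 yields 50 from price but 65 from price_opt.
verdict: not equivalent; witness: base=-1, step=-6


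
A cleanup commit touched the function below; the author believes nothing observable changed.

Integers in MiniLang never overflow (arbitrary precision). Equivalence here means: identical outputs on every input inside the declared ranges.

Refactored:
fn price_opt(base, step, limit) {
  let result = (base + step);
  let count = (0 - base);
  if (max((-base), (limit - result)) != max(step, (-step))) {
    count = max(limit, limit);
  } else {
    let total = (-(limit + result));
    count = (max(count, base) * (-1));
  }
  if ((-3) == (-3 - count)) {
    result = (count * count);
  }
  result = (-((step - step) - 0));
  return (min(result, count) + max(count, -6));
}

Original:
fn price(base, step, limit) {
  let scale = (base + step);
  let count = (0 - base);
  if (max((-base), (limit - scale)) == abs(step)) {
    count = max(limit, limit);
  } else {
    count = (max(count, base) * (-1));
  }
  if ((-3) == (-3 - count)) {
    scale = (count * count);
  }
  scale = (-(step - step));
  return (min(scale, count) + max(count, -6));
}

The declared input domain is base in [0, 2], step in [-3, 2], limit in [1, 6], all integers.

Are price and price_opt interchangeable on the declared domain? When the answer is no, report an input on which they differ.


On input base=0, step=-3, limit=1, price returns 0 while price_opt returns 1.
verdict: not equivalent; witness: base=0, step=-3, limit=1


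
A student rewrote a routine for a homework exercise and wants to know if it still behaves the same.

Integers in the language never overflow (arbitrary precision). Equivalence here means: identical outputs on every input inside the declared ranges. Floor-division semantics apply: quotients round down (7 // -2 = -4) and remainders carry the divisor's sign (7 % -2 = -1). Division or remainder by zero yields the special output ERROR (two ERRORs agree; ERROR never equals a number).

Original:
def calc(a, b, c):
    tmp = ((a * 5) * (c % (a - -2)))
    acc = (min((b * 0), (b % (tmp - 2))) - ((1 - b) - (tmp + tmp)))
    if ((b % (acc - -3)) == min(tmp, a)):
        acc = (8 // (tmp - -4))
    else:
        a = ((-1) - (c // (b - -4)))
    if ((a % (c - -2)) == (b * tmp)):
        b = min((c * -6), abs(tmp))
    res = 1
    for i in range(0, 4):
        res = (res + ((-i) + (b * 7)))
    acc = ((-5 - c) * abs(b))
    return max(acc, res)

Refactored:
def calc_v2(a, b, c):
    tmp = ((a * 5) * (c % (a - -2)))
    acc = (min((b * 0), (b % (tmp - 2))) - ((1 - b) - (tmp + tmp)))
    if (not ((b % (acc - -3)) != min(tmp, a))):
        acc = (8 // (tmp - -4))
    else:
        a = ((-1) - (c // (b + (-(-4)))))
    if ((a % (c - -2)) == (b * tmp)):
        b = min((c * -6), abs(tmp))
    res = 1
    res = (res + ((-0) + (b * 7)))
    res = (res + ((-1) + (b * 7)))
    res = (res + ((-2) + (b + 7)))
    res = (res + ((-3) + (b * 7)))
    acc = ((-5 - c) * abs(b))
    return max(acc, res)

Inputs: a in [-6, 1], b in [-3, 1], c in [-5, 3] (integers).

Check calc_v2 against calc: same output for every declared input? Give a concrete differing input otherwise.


Try a=-6, b=0, c=-5.
calc: tmp=30, then acc=59, then ((b % (acc - -3)) == min(tmp, a)) is false, then a=1, then ((a % (c - -2)) == (b * tmp)) is false, then res=1, then (i=0), then res=1, then (i=1), then res=0, then (i=2), then res=-2, then (i=3), then res=-5, then acc=0, then returns 0
calc_v2: tmp=30, then acc=59, then (not ((b % (acc - -3)) != min(tmp, a))) is false, then a=1, then ((a % (c - -2)) == (b * tmp)) is false, then res=1, then res=1, then res=0, then res=5, then res=2, then acc=0, then returns 2
0 against 2: the behavior changed.
verdict: not equivalent; witness: a=-6, b=0, c=-5


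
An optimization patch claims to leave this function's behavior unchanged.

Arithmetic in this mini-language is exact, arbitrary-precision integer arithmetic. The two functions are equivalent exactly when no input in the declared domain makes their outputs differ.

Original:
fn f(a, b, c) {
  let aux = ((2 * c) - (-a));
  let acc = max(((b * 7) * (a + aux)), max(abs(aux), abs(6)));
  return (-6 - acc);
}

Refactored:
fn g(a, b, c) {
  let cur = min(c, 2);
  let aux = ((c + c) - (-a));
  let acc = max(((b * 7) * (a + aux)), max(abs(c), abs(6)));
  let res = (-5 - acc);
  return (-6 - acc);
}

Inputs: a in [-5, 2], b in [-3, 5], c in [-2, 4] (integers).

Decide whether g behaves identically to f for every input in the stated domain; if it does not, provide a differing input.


There is a counterexample at a=-5, b=0, c=-2: -15 on one side, -12 on the other.
f: aux := -9 | acc := 9 | result -15
g: cur := -2 | aux := -9 | acc := 6 | res := -11 | result -12
verdict: not equivalent; witness: a=-5, b=0, c=-2


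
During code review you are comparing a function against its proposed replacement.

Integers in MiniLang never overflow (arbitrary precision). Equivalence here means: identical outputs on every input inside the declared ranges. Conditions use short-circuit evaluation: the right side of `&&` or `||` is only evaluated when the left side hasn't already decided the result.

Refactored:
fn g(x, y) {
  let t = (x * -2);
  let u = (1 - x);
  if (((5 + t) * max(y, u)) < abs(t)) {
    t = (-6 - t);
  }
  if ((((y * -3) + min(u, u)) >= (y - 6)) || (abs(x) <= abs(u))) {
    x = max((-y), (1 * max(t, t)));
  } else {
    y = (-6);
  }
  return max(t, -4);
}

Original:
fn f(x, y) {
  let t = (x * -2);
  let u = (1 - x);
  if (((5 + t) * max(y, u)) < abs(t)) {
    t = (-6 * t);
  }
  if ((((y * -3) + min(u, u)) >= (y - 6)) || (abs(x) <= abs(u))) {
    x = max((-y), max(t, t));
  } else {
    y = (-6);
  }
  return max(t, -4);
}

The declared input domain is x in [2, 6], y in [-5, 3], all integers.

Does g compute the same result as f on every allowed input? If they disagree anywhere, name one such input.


Not equivalent: x=2, y=-5 separates them (24 vs -2).
f: t = -4; u = -1; (((5 + t) * max(y, u)) < abs(t)) -> true; t = 24; ((((y * -3) + min(u, u)) >= (y - 6)) || (abs(x) <= abs(u))) -> true; x = 24; return 24
g: t = -4; u = -1; (((5 + t) * max(y, u)) < abs(t)) -> true; t = -2; ((((y * -3) + min(u, u)) >= (y - 6)) || (abs(x) <= abs(u))) -> true; x = 5; return -2
verdict: not equivalent; witness: x=2, y=-5


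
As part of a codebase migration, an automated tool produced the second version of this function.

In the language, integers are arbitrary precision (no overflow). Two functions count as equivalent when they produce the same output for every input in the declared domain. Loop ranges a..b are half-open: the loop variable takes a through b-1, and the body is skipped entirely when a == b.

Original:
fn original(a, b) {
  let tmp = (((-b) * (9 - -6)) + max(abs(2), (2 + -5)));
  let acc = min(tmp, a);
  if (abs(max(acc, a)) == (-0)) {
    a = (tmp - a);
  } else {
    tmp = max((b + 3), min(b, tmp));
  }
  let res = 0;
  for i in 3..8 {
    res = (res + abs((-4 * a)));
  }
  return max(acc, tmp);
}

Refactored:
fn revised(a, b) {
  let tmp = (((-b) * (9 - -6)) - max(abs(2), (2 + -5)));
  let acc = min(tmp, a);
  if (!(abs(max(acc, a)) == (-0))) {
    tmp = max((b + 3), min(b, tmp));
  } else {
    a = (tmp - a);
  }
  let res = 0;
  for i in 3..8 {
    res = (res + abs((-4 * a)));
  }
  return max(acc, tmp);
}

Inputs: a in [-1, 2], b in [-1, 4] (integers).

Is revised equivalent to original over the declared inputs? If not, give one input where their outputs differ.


These are not equivalent — on a=0, b=-1 the outputs split (17 vs 13).
original: tmp = 17; acc = 0; (abs(max(acc, a)) == (-0)) -> true; a = 17; res = 0; [i=3]; res = 68; [i=4]; res = 136; [i=5]; res = 204; [i=6]; res = 272; [i=7]; res = 340; return 17
revised: tmp = 13; acc = 0; (!(abs(max(acc, a)) == (-0))) -> false; a = 13; res = 0; [i=3]; res = 52; [i=4]; res = 104; [i=5]; res = 156; [i=6]; res = 208; [i=7]; res = 260; return 13
verdict: not equivalent; witness: a=0, b=-1


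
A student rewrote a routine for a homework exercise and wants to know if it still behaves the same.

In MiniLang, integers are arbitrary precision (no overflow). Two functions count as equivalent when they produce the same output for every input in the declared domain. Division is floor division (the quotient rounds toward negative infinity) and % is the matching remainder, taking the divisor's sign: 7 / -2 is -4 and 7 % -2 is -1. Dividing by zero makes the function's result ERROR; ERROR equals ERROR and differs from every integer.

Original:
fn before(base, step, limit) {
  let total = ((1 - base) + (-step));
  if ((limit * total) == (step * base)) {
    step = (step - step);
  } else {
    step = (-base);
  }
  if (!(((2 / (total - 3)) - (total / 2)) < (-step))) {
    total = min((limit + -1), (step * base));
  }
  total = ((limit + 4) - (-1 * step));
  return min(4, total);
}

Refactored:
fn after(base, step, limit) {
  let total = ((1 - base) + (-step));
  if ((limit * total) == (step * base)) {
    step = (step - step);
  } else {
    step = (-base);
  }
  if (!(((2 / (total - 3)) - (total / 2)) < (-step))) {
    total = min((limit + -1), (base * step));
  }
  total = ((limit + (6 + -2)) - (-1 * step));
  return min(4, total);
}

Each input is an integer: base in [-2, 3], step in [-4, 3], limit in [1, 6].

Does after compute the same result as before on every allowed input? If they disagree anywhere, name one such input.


Reading the diff, among the changes: arithmetic usage differs; also constant usage differs.
Spot check at base=1, step=3, limit=4 — before: total becomes -3; next ((limit * total) == (step * base)) evaluates to false; next step becomes -1; next (!(((2 / (total - 3)) - (total / 2)) < (-step))) evaluates to true; next total becomes -1; next total becomes 7; next final value 4. after: total becomes -3; next ((limit * total) == (step * base)) evaluates to false; next step becomes -1; next (!(((2 / (total - 3)) - (total / 2)) < (-step))) evaluates to true; next total becomes -1; next total becomes 7; next final value 4. Both give 4.
Sweeping the whole domain (288 inputs) finds no disagreement.
verdict: equivalent


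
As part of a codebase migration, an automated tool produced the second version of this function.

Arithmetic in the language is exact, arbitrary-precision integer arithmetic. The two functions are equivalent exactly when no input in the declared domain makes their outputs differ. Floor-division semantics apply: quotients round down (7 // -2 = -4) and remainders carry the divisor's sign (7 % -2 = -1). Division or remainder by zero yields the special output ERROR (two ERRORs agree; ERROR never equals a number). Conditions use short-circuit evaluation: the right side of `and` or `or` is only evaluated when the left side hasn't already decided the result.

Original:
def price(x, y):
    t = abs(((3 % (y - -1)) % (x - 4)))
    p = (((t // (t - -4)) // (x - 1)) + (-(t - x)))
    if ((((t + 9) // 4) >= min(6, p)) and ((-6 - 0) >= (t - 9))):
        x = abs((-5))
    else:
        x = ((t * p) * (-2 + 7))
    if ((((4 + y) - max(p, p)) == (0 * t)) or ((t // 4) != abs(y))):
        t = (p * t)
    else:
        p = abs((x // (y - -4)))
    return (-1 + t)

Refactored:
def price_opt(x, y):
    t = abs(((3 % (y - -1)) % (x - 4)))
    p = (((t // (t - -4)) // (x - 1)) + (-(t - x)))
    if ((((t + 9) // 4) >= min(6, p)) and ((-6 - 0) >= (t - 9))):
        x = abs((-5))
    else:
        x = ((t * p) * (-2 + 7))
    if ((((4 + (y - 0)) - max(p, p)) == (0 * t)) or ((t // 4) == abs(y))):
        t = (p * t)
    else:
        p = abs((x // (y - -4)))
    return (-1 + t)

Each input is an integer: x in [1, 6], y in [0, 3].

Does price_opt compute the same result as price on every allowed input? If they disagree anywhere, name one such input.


x=6, y=3 yields 4 from price but 0 from price_opt.
verdict: not equivalent; witness: x=6, y=3


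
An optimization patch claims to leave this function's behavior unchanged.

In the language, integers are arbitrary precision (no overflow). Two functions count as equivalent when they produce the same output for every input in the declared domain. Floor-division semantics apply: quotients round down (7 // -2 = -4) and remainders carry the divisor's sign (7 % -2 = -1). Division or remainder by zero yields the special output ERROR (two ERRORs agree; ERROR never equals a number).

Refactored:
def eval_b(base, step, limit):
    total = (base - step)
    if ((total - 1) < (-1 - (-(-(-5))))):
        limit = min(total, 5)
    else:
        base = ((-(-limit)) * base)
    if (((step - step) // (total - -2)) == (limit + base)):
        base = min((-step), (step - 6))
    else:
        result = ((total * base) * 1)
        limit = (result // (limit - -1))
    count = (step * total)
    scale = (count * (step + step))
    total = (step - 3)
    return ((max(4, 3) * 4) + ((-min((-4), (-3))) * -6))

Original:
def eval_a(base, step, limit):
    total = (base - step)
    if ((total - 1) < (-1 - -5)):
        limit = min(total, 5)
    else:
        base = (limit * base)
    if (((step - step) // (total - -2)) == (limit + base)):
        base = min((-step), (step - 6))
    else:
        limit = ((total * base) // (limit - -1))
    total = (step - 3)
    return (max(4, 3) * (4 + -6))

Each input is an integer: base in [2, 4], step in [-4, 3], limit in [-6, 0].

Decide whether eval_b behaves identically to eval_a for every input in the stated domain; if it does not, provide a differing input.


Reading the diff, among the changes: constant usage differs; and statement counts differ; and arithmetic usage differs; and local variable names differ; and min/max/abs usage differs.
One worked example (base=2, step=-4, limit=-6) — eval_a: total := 6 | ((total - 1) < (-1 - -5)): false | base := -12 | (((step - step) // (total - -2)) == (limit + base)): false | limit := 14 | total := -7 | result -8; eval_b: total := 6 | ((total - 1) < (-1 - (-(-(-5))))): false | base := -12 | (((step - step) // (total - -2)) == (limit + base)): false | result := -72 | limit := 14 | count := -24 | scale := 192 | total := -7 | result -8; agreement on -8.
Every one of the 168 inputs gives matching results.
verdict: equivalent


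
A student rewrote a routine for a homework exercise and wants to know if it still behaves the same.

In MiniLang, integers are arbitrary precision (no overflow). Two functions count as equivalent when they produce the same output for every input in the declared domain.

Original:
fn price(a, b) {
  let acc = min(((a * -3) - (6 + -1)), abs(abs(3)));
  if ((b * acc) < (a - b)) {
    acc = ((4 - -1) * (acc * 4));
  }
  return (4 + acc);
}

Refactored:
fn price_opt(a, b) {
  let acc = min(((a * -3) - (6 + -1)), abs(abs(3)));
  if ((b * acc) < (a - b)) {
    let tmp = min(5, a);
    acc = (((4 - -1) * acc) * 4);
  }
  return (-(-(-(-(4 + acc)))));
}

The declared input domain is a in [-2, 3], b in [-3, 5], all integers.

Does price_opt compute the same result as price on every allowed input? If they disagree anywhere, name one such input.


The two are interchangeable: min/max/abs usage differs, statement counts differ, constant usage differs, local variable names differ, and every declared input agrees.
Tracing a=1, b=1: price: acc=-8, then ((b * acc) < (a - b)) is true, then acc=-160, then returns -156 | price_opt: acc=-8, then ((b * acc) < (a - b)) is true, then tmp=1, then acc=-160, then returns -156 — matching result -156.
Sweeping the whole domain (54 inputs) finds no disagreement.
verdict: equivalent


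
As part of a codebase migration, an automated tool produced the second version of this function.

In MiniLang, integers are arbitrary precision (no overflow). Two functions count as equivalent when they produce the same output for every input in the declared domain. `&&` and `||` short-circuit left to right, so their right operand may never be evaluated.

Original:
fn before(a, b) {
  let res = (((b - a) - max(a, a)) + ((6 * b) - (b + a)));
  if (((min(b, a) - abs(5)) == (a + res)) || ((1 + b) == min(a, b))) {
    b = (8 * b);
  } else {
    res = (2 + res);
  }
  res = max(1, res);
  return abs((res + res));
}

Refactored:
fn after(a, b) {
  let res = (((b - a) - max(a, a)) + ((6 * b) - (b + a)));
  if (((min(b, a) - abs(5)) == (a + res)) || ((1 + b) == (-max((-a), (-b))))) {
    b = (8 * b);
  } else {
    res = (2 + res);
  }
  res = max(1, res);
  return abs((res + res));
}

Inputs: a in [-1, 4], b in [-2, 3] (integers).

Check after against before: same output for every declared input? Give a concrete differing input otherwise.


Differences: min/max/abs usage differs — yet all 36 inputs agree.
verdict: equivalent
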